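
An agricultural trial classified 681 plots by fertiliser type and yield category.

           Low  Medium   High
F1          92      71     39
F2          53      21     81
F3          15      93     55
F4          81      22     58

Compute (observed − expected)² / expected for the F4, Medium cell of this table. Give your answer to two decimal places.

Row total (F4) = 161; column total (Medium) = 207; N = 681.
Expected count E = 161 × 207 / 681 = 48.9383.
Contribution = (O − E)²/E = (22 − 48.9383)² / 48.9383 = 14.83.

14.83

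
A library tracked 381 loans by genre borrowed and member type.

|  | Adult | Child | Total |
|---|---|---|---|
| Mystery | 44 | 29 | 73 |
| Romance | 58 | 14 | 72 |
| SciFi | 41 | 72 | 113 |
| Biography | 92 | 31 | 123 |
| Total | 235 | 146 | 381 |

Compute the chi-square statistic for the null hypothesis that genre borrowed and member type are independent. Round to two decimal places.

Grand total N = 381.
Expected counts (row total × column total / N):
  Mystery, Adult: 73×235/381 = 45.026
  Mystery, Child: 73×146/381 = 27.974
  Romance, Adult: 72×235/381 = 44.409
  Romance, Child: 72×146/381 = 27.591
  SciFi, Adult: 113×235/381 = 69.698
  SciFi, Child: 113×146/381 = 43.302
  Biography, Adult: 123×235/381 = 75.866
  Biography, Child: 123×146/381 = 47.134
Contributions (O − E)²/E:
  (44 − 45.026)²/45.026 = 0.0234
  (29 − 27.974)²/27.974 = 0.0376
  (58 − 44.409)²/44.409 = 4.1594
  (14 − 27.591)²/27.591 = 6.6948
  (41 − 69.698)²/69.698 = 11.8163
  (72 − 43.302)²/43.302 = 19.0193
  (92 − 75.866)²/75.866 = 3.4311
  (31 − 47.134)²/47.134 = 5.5227
χ² = 0.0234 + 0.0376 + 4.1594 + 6.6948 + 11.8163 + 19.0193 + 3.4311 + 5.5227 = 50.70

50.70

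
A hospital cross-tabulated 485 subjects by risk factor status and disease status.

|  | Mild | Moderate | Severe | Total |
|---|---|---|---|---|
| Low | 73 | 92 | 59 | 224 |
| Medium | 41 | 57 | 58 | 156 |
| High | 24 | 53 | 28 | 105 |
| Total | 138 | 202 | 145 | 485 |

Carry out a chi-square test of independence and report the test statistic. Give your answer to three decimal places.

Grand total N = 485.
Expected counts (row total × column total / N):
  Low, Mild: 224×138/485 = 63.7361
  Low, Moderate: 224×202/485 = 93.2948
  Low, Severe: 224×145/485 = 66.9691
  Medium, Mild: 156×138/485 = 44.3876
  Medium, Moderate: 156×202/485 = 64.9732
  Medium, Severe: 156×145/485 = 46.6392
  High, Mild: 105×138/485 = 29.8763
  High, Moderate: 105×202/485 = 43.7320
  High, Severe: 105×145/485 = 31.3918
Contributions (O − E)²/E:
  (73 − 63.7361)²/63.7361 = 1.3465
  (92 − 93.2948)²/93.2948 = 0.0180
  (59 − 66.9691)²/66.9691 = 0.9483
  (41 − 44.3876)²/44.3876 = 0.2585
  (57 − 64.9732)²/64.9732 = 0.9784
  (58 − 46.6392)²/46.6392 = 2.7674
  (24 − 29.8763)²/29.8763 = 1.1558
  (53 − 43.7320)²/43.7320 = 1.9641
  (28 − 31.3918)²/31.3918 = 0.3665
χ² = 1.3465 + 0.0180 + 0.9483 + 0.2585 + 0.9784 + 2.7674 + 1.1558 + 1.9641 + 0.3665 = 9.804

9.804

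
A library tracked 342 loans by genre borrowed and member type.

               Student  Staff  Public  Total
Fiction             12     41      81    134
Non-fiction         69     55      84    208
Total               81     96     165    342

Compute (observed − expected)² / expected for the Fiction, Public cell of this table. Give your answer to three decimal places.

4.135

Row total (Fiction) = 134; column total (Public) = 165; N = 342.
Expected count E = 134 × 165 / 342 = 64.6491.
Contribution = (O − E)²/E = (81 − 64.6491)² / 64.6491 = 4.135.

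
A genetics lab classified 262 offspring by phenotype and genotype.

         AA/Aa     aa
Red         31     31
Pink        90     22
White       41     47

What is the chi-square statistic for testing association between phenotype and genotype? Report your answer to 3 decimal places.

Row totals: 62, 112, 88. Column totals: 162, 100. Grand total N = 262.
Expected counts (row total × column total / N):
  Red, AA/Aa: 62×162/262 = 38.3359
  Red, aa: 62×100/262 = 23.6641
  Pink, AA/Aa: 112×162/262 = 69.2519
  Pink, aa: 112×100/262 = 42.7481
  White, AA/Aa: 88×162/262 = 54.4122
  White, aa: 88×100/262 = 33.5878
Contributions (O − E)²/E:
  (31 − 38.3359)²/38.3359 = 1.4038
  (31 − 23.6641)²/23.6641 = 2.2741
  (90 − 69.2519)²/69.2519 = 6.2162
  (22 − 42.7481)²/42.7481 = 10.0702
  (41 − 54.4122)²/54.4122 = 3.3060
  (47 − 33.5878)²/33.5878 = 5.3557
χ² = 1.4038 + 2.2741 + 6.2162 + 10.0702 + 3.3060 + 5.3557 = 28.626

28.626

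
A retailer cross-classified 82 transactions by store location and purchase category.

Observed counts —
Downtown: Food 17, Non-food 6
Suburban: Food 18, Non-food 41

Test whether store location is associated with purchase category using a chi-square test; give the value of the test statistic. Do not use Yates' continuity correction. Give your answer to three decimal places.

12.744

Row totals: 23, 59. Column totals: 35, 47. Grand total N = 82.
Expected counts (row total × column total / N):
  Downtown, Food: 23×35/82 = 9.8171
  Downtown, Non-food: 23×47/82 = 13.1829
  Suburban, Food: 59×35/82 = 25.1829
  Suburban, Non-food: 59×47/82 = 33.8171
Contributions (O − E)²/E:
  (17 − 9.8171)²/9.8171 = 5.2555
  (6 − 13.1829)²/13.1829 = 3.9137
  (18 − 25.1829)²/25.1829 = 2.0488
  (41 − 33.8171)²/33.8171 = 1.5257
χ² = 5.2555 + 3.9137 + 2.0488 + 1.5257 = 12.744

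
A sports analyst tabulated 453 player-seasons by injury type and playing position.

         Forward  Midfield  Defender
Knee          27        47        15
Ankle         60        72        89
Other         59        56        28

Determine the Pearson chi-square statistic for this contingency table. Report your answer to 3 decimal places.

Row totals: 89, 221, 143. Column totals: 146, 175, 132. Grand total N = 453.
Expected counts (row total × column total / N):
  Knee, Forward: 89×146/453 = 28.6843
  Knee, Midfield: 89×175/453 = 34.3819
  Knee, Defender: 89×132/453 = 25.9338
  Ankle, Forward: 221×146/453 = 71.2274
  Ankle, Midfield: 221×175/453 = 85.3753
  Ankle, Defender: 221×132/453 = 64.3974
  Other, Forward: 143×146/453 = 46.0883
  Other, Midfield: 143×175/453 = 55.2428
  Other, Defender: 143×132/453 = 41.6689
Contributions (O − E)²/E:
  (27 − 28.6843)²/28.6843 = 0.0989
  (47 − 34.3819)²/34.3819 = 4.6308
  (15 − 25.9338)²/25.9338 = 4.6097
  (60 − 71.2274)²/71.2274 = 1.7697
  (72 − 85.3753)²/85.3753 = 2.0954
  (89 − 64.3974)²/64.3974 = 9.3993
  (59 − 46.0883)²/46.0883 = 3.6172
  (56 − 55.2428)²/55.2428 = 0.0104
  (28 − 41.6689)²/41.6689 = 4.4839
χ² = 0.0989 + 4.6308 + 4.6097 + 1.7697 + 2.0954 + 9.3993 + 3.6172 + 0.0104 + 4.4839 = 30.715

30.715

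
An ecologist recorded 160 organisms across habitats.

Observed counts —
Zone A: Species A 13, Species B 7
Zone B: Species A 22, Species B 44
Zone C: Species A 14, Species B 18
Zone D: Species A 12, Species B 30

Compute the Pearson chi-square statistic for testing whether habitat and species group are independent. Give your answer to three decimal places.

8.820

Row totals: 20, 66, 32, 42. Column totals: 61, 99. Grand total N = 160.
Expected counts (row total × column total / N):
  Zone A, Species A: 20×61/160 = 7.6250
  Zone A, Species B: 20×99/160 = 12.3750
  Zone B, Species A: 66×61/160 = 25.1625
  Zone B, Species B: 66×99/160 = 40.8375
  Zone C, Species A: 32×61/160 = 12.2000
  Zone C, Species B: 32×99/160 = 19.8000
  Zone D, Species A: 42×61/160 = 16.0125
  Zone D, Species B: 42×99/160 = 25.9875
Contributions (O − E)²/E:
  (13 − 7.6250)²/7.6250 = 3.7889
  (7 − 12.3750)²/12.3750 = 2.3346
  (22 − 25.1625)²/25.1625 = 0.3975
  (44 − 40.8375)²/40.8375 = 0.2449
  (14 − 12.2000)²/12.2000 = 0.2656
  (18 − 19.8000)²/19.8000 = 0.1636
  (12 − 16.0125)²/16.0125 = 1.0055
  (30 − 25.9875)²/25.9875 = 0.6195
χ² = 3.7889 + 2.3346 + 0.3975 + 0.2449 + 0.2656 + 0.1636 + 1.0055 + 0.6195 = 8.820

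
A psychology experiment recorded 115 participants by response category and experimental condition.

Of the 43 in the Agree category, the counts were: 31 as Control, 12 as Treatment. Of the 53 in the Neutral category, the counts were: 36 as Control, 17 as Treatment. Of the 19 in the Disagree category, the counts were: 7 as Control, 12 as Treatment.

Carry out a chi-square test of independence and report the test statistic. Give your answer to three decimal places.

7.686

Row totals: 43, 53, 19. Column totals: 74, 41. Grand total N = 115.
Expected counts (row total × column total / N):
  Agree, Control: 43×74/115 = 27.6696
  Agree, Treatment: 43×41/115 = 15.3304
  Neutral, Control: 53×74/115 = 34.1043
  Neutral, Treatment: 53×41/115 = 18.8957
  Disagree, Control: 19×74/115 = 12.2261
  Disagree, Treatment: 19×41/115 = 6.7739
Contributions (O − E)²/E:
  (31 − 27.6696)²/27.6696 = 0.4009
  (12 − 15.3304)²/15.3304 = 0.7235
  (36 − 34.1043)²/34.1043 = 0.1054
  (17 − 18.8957)²/18.8957 = 0.1902
  (7 − 12.2261)²/12.2261 = 2.2339
  (12 − 6.7739)²/6.7739 = 4.0320
χ² = 0.4009 + 0.7235 + 0.1054 + 0.1902 + 2.2339 + 4.0320 = 7.686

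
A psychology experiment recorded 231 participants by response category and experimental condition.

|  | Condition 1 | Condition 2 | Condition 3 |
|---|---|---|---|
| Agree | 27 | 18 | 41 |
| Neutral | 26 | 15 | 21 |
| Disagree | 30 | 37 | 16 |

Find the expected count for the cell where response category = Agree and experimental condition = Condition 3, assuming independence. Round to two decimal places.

29.04

Row total (Agree) = 86; column total (Condition 3) = 78; grand total N = 231.
Expected count = (row total × column total) / N = 86 × 78 / 231 = 29.04.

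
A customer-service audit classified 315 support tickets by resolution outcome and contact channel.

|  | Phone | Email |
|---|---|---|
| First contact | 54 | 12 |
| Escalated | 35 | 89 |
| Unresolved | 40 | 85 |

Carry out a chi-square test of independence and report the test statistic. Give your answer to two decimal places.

Row totals: 66, 124, 125. Column totals: 129, 186. Grand total N = 315.
Expected counts (row total × column total / N):
  First contact, Phone: 66×129/315 = 27.029
  First contact, Email: 66×186/315 = 38.971
  Escalated, Phone: 124×129/315 = 50.781
  Escalated, Email: 124×186/315 = 73.219
  Unresolved, Phone: 125×129/315 = 51.190
  Unresolved, Email: 125×186/315 = 73.810
Contributions (O − E)²/E:
  (54 − 27.029)²/27.029 = 26.9131
  (12 − 38.971)²/38.971 = 18.6661
  (35 − 50.781)²/50.781 = 4.9042
  (89 − 73.219)²/73.219 = 3.4013
  (40 − 51.190)²/51.190 = 2.4461
  (85 − 73.810)²/73.810 = 1.6965
χ² = 26.9131 + 18.6661 + 4.9042 + 3.4013 + 2.4461 + 1.6965 = 58.03

58.03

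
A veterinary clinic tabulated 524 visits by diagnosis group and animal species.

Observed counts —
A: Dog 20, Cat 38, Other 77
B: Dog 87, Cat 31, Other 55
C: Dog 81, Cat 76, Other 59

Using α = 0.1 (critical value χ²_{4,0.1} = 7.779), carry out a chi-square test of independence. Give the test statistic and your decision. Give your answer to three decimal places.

58.902; reject H₀

Row totals: 135, 173, 216. Column totals: 188, 145, 191. Grand total N = 524.
Expected counts (row total × column total / N):
  A, Dog: 135×188/524 = 48.4351
  A, Cat: 135×145/524 = 37.3569
  A, Other: 135×191/524 = 49.2080
  B, Dog: 173×188/524 = 62.0687
  B, Cat: 173×145/524 = 47.8721
  B, Other: 173×191/524 = 63.0592
  C, Dog: 216×188/524 = 77.4962
  C, Cat: 216×145/524 = 59.7710
  C, Other: 216×191/524 = 78.7328
Contributions (O − E)²/E:
  (20 − 48.4351)²/48.4351 = 16.6936
  (38 − 37.3569)²/37.3569 = 0.0111
  (77 − 49.2080)²/49.2080 = 15.6965
  (87 − 62.0687)²/62.0687 = 10.0142
  (31 − 47.8721)²/47.8721 = 5.9464
  (55 − 63.0592)²/63.0592 = 1.0300
  (81 − 77.4962)²/77.4962 = 0.1584
  (76 − 59.7710)²/59.7710 = 4.4065
  (59 − 78.7328)²/78.7328 = 4.9456
χ² = 16.6936 + 0.0111 + 15.6965 + 10.0142 + 5.9464 + 1.0300 + 0.1584 + 4.4065 + 4.9456 = 58.902
df = (3−1)(3−1) = 4. Since 58.902 > 7.779, reject the null hypothesis of independence at α = 0.1.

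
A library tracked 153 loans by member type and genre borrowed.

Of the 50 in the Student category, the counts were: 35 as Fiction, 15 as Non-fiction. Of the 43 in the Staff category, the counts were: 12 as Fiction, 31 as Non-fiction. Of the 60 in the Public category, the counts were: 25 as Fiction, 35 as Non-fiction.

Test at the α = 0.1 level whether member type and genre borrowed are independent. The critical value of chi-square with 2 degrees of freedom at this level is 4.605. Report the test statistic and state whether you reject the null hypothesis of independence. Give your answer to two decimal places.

Row totals: 50, 43, 60. Column totals: 72, 81. Grand total N = 153.
Expected counts (row total × column total / N):
  Student, Fiction: 50×72/153 = 23.529
  Student, Non-fiction: 50×81/153 = 26.471
  Staff, Fiction: 43×72/153 = 20.235
  Staff, Non-fiction: 43×81/153 = 22.765
  Public, Fiction: 60×72/153 = 28.235
  Public, Non-fiction: 60×81/153 = 31.765
Contributions (O − E)²/E:
  (35 − 23.529)²/23.529 = 5.5924
  (15 − 26.471)²/26.471 = 4.9709
  (12 − 20.235)²/20.235 = 3.3514
  (31 − 22.765)²/22.765 = 2.9789
  (25 − 28.235)²/28.235 = 0.3706
  (35 − 31.765)²/31.765 = 0.3295
χ² = 5.5924 + 4.9709 + 3.3514 + 2.9789 + 0.3706 + 0.3295 = 17.59
df = (3−1)(2−1) = 2. Since 17.59 > 4.605, reject the null hypothesis of independence at α = 0.1.

17.59; reject H₀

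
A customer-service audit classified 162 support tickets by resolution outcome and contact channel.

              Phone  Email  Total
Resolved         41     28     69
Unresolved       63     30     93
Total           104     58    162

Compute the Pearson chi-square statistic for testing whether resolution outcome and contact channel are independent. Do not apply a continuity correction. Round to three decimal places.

Grand total N = 162.
Expected counts (row total × column total / N):
  Resolved, Phone: 69×104/162 = 44.2963
  Resolved, Email: 69×58/162 = 24.7037
  Unresolved, Phone: 93×104/162 = 59.7037
  Unresolved, Email: 93×58/162 = 33.2963
Contributions (O − E)²/E:
  (41 − 44.2963)²/44.2963 = 0.2453
  (28 − 24.7037)²/24.7037 = 0.4398
  (63 − 59.7037)²/59.7037 = 0.1820
  (30 − 33.2963)²/33.2963 = 0.3263
χ² = 0.2453 + 0.4398 + 0.1820 + 0.3263 = 1.193

1.193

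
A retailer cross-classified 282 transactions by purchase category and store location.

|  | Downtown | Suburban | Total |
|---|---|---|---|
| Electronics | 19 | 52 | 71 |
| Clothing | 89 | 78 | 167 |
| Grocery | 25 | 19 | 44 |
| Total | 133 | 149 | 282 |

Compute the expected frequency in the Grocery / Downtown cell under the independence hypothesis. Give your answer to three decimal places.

20.752

Row total (Grocery) = 44; column total (Downtown) = 133; grand total N = 282.
Expected count = (row total × column total) / N = 44 × 133 / 282 = 20.752.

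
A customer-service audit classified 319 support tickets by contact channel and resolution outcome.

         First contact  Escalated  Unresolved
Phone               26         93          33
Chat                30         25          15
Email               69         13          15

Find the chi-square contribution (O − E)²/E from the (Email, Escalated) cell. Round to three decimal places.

Row total (Email) = 97; column total (Escalated) = 131; N = 319.
Expected count E = 97 × 131 / 319 = 39.83386.
Contribution = (O − E)²/E = (13 − 39.83386)² / 39.83386 = 18.076.

18.076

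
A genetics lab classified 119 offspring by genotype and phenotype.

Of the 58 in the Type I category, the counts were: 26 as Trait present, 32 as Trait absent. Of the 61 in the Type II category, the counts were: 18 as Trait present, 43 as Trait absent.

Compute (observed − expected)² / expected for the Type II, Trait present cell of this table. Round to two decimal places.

0.92

Row total (Type II) = 61; column total (Trait present) = 44; N = 119.
Expected count E = 61 × 44 / 119 = 22.555.
Contribution = (O − E)²/E = (18 − 22.555)² / 22.555 = 0.92.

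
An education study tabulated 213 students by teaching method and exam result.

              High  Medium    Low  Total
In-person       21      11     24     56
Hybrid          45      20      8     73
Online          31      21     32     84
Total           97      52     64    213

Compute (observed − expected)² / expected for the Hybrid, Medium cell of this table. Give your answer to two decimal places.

0.27

Row total (Hybrid) = 73; column total (Medium) = 52; N = 213.
Expected count E = 73 × 52 / 213 = 17.822.
Contribution = (O − E)²/E = (20 − 17.822)² / 17.822 = 0.27.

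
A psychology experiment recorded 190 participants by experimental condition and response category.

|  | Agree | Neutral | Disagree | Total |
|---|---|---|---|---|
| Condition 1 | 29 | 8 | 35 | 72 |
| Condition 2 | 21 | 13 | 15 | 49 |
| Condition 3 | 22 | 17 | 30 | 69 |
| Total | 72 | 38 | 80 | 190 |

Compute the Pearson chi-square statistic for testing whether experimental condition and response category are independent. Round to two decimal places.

8.01

Grand total N = 190.
Expected counts (row total × column total / N):
  Condition 1, Agree: 72×72/190 = 27.284
  Condition 1, Neutral: 72×38/190 = 14.400
  Condition 1, Disagree: 72×80/190 = 30.316
  Condition 2, Agree: 49×72/190 = 18.568
  Condition 2, Neutral: 49×38/190 = 9.800
  Condition 2, Disagree: 49×80/190 = 20.632
  Condition 3, Agree: 69×72/190 = 26.147
  Condition 3, Neutral: 69×38/190 = 13.800
  Condition 3, Disagree: 69×80/190 = 29.053
Contributions (O − E)²/E:
  (29 − 27.284)²/27.284 = 0.1079
  (8 − 14.400)²/14.400 = 2.8444
  (35 − 30.316)²/30.316 = 0.7237
  (21 − 18.568)²/18.568 = 0.3185
  (13 − 9.800)²/9.800 = 1.0449
  (15 − 20.632)²/20.632 = 1.5374
  (22 − 26.147)²/26.147 = 0.6577
  (17 − 13.800)²/13.800 = 0.7420
  (30 − 29.053)²/29.053 = 0.0309
χ² = 0.1079 + 2.8444 + 0.7237 + 0.3185 + 1.0449 + 1.5374 + 0.6577 + 0.7420 + 0.0309 = 8.01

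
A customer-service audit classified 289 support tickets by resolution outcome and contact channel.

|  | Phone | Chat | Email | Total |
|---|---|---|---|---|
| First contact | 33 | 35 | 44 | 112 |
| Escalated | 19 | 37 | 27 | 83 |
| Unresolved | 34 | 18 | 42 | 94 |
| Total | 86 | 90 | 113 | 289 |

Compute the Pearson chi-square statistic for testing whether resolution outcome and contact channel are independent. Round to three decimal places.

Grand total N = 289.
Expected counts (row total × column total / N):
  First contact, Phone: 112×86/289 = 33.3287
  First contact, Chat: 112×90/289 = 34.8789
  First contact, Email: 112×113/289 = 43.7924
  Escalated, Phone: 83×86/289 = 24.6990
  Escalated, Chat: 83×90/289 = 25.8478
  Escalated, Email: 83×113/289 = 32.4533
  Unresolved, Phone: 94×86/289 = 27.9723
  Unresolved, Chat: 94×90/289 = 29.2734
  Unresolved, Email: 94×113/289 = 36.7543
Contributions (O − E)²/E:
  (33 − 33.3287)²/33.3287 = 0.0032
  (35 − 34.8789)²/34.8789 = 0.0004
  (44 − 43.7924)²/43.7924 = 0.0010
  (19 − 24.6990)²/24.6990 = 1.3150
  (37 − 25.8478)²/25.8478 = 4.8117
  (27 − 32.4533)²/32.4533 = 0.9163
  (34 − 27.9723)²/27.9723 = 1.2989
  (18 − 29.2734)²/29.2734 = 4.3415
  (42 − 36.7543)²/36.7543 = 0.7487
χ² = 0.0032 + 0.0004 + 0.0010 + 1.3150 + 4.8117 + 0.9163 + 1.2989 + 4.3415 + 0.7487 = 13.437

13.437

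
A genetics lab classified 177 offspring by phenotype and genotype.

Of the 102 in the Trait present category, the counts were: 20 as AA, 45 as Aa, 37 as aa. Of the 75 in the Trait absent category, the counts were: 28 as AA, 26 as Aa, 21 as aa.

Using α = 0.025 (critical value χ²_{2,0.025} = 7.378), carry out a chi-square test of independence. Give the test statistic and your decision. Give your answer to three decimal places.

Row totals: 102, 75. Column totals: 48, 71, 58. Grand total N = 177.
Expected counts (row total × column total / N):
  Trait present, AA: 102×48/177 = 27.6610
  Trait present, Aa: 102×71/177 = 40.9153
  Trait present, aa: 102×58/177 = 33.4237
  Trait absent, AA: 75×48/177 = 20.3390
  Trait absent, Aa: 75×71/177 = 30.0847
  Trait absent, aa: 75×58/177 = 24.5763
Contributions (O − E)²/E:
  (20 − 27.6610)²/27.6610 = 2.1218
  (45 − 40.9153)²/40.9153 = 0.4078
  (37 − 33.4237)²/33.4237 = 0.3827
  (28 − 20.3390)²/20.3390 = 2.8856
  (26 − 30.0847)²/30.0847 = 0.5546
  (21 − 24.5763)²/24.5763 = 0.5204
χ² = 2.1218 + 0.4078 + 0.3827 + 2.8856 + 0.5546 + 0.5204 = 6.873
df = (2−1)(3−1) = 2. Since 6.873 < 7.378, fail to reject the null hypothesis of independence at α = 0.025.

6.873; fail to reject H₀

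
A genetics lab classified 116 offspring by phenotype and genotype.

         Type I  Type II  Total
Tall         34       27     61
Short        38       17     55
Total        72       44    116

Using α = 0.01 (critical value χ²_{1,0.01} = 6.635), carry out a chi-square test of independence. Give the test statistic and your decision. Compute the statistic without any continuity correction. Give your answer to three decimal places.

Grand total N = 116.
Expected counts (row total × column total / N):
  Tall, Type I: 61×72/116 = 37.86207
  Tall, Type II: 61×44/116 = 23.13793
  Short, Type I: 55×72/116 = 34.13793
  Short, Type II: 55×44/116 = 20.86207
Contributions (O − E)²/E:
  (34 − 37.86207)²/37.86207 = 0.3939
  (27 − 23.13793)²/23.13793 = 0.6446
  (38 − 34.13793)²/34.13793 = 0.4369
  (17 − 20.86207)²/20.86207 = 0.7150
χ² = 0.3939 + 0.6446 + 0.4369 + 0.7150 = 2.190
df = (2−1)(2−1) = 1. Since 2.190 < 6.635, fail to reject the null hypothesis of independence at α = 0.01.

2.190; fail to reject H₀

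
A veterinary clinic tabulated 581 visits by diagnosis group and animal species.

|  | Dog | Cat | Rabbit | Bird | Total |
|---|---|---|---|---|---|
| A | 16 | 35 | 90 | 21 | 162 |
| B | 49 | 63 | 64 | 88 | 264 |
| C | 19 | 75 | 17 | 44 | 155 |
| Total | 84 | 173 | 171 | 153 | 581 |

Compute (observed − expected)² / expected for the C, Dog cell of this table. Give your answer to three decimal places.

Row total (C) = 155; column total (Dog) = 84; N = 581.
Expected count E = 155 × 84 / 581 = 22.40964.
Contribution = (O − E)²/E = (19 − 22.40964)² / 22.40964 = 0.519.

0.519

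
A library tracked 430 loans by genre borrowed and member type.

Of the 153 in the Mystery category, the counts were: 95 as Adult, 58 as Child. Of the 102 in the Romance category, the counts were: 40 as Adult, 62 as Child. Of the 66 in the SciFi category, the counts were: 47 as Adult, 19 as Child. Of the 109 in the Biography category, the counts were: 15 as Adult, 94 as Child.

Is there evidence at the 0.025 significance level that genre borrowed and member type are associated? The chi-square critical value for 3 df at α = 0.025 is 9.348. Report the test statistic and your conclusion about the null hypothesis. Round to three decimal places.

Row totals: 153, 102, 66, 109. Column totals: 197, 233. Grand total N = 430.
Expected counts (row total × column total / N):
  Mystery, Adult: 153×197/430 = 70.0953
  Mystery, Child: 153×233/430 = 82.9047
  Romance, Adult: 102×197/430 = 46.7302
  Romance, Child: 102×233/430 = 55.2698
  SciFi, Adult: 66×197/430 = 30.2372
  SciFi, Child: 66×233/430 = 35.7628
  Biography, Adult: 109×197/430 = 49.9372
  Biography, Child: 109×233/430 = 59.0628
Contributions (O − E)²/E:
  (95 − 70.0953)²/70.0953 = 8.8486
  (58 − 82.9047)²/82.9047 = 7.4814
  (40 − 46.7302)²/46.7302 = 0.9693
  (62 − 55.2698)²/55.2698 = 0.8195
  (47 − 30.2372)²/30.2372 = 9.2929
  (19 − 35.7628)²/35.7628 = 7.8571
  (15 − 49.9372)²/49.9372 = 24.4429
  (94 − 59.0628)²/59.0628 = 20.6663
χ² = 8.8486 + 7.4814 + 0.9693 + 0.8195 + 9.2929 + 7.8571 + 24.4429 + 20.6663 = 80.378
df = (4−1)(2−1) = 3. Since 80.378 > 9.348, reject the null hypothesis of independence at α = 0.025.

80.378; reject H₀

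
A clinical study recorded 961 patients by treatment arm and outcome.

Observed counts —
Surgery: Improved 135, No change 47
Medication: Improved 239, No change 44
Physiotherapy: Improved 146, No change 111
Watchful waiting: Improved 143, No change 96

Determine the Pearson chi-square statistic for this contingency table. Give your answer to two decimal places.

Row totals: 182, 283, 257, 239. Column totals: 663, 298. Grand total N = 961.
Expected counts (row total × column total / N):
  Surgery, Improved: 182×663/961 = 125.563
  Surgery, No change: 182×298/961 = 56.437
  Medication, Improved: 283×663/961 = 195.243
  Medication, No change: 283×298/961 = 87.757
  Physiotherapy, Improved: 257×663/961 = 177.306
  Physiotherapy, No change: 257×298/961 = 79.694
  Watchful waiting, Improved: 239×663/961 = 164.888
  Watchful waiting, No change: 239×298/961 = 74.112
Contributions (O − E)²/E:
  (135 − 125.563)²/125.563 = 0.7093
  (47 − 56.437)²/56.437 = 1.5780
  (239 − 195.243)²/195.243 = 9.8066
  (44 − 87.757)²/87.757 = 21.8179
  (146 − 177.306)²/177.306 = 5.5275
  (111 − 79.694)²/79.694 = 12.2979
  (143 − 164.888)²/164.888 = 2.9055
  (96 − 74.112)²/74.112 = 6.4643
χ² = 0.7093 + 1.5780 + 9.8066 + 21.8179 + 5.5275 + 12.2979 + 2.9055 + 6.4643 = 61.11

61.11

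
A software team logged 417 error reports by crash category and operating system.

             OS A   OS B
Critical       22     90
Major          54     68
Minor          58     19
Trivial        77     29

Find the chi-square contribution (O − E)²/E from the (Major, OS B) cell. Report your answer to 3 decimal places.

Row total (Major) = 122; column total (OS B) = 206; N = 417.
Expected count E = 122 × 206 / 417 = 60.2686.
Contribution = (O − E)²/E = (68 − 60.2686)² / 60.2686 = 0.992.

0.992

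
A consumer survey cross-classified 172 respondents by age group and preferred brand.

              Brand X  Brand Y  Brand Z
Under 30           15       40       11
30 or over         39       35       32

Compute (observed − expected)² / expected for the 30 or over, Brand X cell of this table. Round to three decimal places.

Row total (30 or over) = 106; column total (Brand X) = 54; N = 172.
Expected count E = 106 × 54 / 172 = 33.2791.
Contribution = (O − E)²/E = (39 − 33.2791)² / 33.2791 = 0.983.

0.983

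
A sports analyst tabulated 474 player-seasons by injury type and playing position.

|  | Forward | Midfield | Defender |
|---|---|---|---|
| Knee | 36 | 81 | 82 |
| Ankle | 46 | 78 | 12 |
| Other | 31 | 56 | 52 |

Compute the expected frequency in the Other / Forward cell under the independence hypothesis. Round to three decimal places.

Row total (Other) = 139; column total (Forward) = 113; grand total N = 474.
Expected count = (row total × column total) / N = 139 × 113 / 474 = 33.137.

33.137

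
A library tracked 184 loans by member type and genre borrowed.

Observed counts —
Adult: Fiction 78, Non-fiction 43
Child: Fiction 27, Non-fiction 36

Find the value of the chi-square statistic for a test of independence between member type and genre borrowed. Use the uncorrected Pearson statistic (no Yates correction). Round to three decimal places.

Row totals: 121, 63. Column totals: 105, 79. Grand total N = 184.
Expected counts (row total × column total / N):
  Adult, Fiction: 121×105/184 = 69.0489
  Adult, Non-fiction: 121×79/184 = 51.9511
  Child, Fiction: 63×105/184 = 35.9511
  Child, Non-fiction: 63×79/184 = 27.0489
Contributions (O − E)²/E:
  (78 − 69.0489)²/69.0489 = 1.1604
  (43 − 51.9511)²/51.9511 = 1.5423
  (27 − 35.9511)²/35.9511 = 2.2286
  (36 − 27.0489)²/27.0489 = 2.9621
χ² = 1.1604 + 1.5423 + 2.2286 + 2.9621 = 7.893

7.893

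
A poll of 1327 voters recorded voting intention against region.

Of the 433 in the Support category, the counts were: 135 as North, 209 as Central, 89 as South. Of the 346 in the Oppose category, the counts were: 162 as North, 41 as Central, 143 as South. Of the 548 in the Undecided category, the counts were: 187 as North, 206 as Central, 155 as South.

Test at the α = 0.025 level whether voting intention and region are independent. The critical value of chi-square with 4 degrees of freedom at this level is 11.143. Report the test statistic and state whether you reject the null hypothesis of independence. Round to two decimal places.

120.08; reject H₀

Row totals: 433, 346, 548. Column totals: 484, 456, 387. Grand total N = 1327.
Expected counts (row total × column total / N):
  Support, North: 433×484/1327 = 157.929
  Support, Central: 433×456/1327 = 148.793
  Support, South: 433×387/1327 = 126.278
  Oppose, North: 346×484/1327 = 126.197
  Oppose, Central: 346×456/1327 = 118.897
  Oppose, South: 346×387/1327 = 100.906
  Undecided, North: 548×484/1327 = 199.873
  Undecided, Central: 548×456/1327 = 188.310
  Undecided, South: 548×387/1327 = 159.816
Contributions (O − E)²/E:
  (135 − 157.929)²/157.929 = 3.3290
  (209 − 148.793)²/148.793 = 24.3619
  (89 − 126.278)²/126.278 = 11.0047
  (162 − 126.197)²/126.197 = 10.1576
  (41 − 118.897)²/118.897 = 51.0353
  (143 − 100.906)²/100.906 = 17.5600
  (187 − 199.873)²/199.873 = 0.8291
  (206 − 188.310)²/188.310 = 1.6618
  (155 − 159.816)²/159.816 = 0.1451
χ² = 3.3290 + 24.3619 + 11.0047 + 10.1576 + 51.0353 + 17.5600 + 0.8291 + 1.6618 + 0.1451 = 120.08
df = (3−1)(3−1) = 4. Since 120.08 > 11.143, reject the null hypothesis of independence at α = 0.025.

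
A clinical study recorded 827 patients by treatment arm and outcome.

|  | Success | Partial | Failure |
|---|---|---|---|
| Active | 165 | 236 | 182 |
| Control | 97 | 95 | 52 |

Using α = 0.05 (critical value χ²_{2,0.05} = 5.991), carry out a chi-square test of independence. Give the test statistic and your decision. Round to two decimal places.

13.19; reject H₀

Row totals: 583, 244. Column totals: 262, 331, 234. Grand total N = 827.
Expected counts (row total × column total / N):
  Active, Success: 583×262/827 = 184.699
  Active, Partial: 583×331/827 = 233.341
  Active, Failure: 583×234/827 = 164.960
  Control, Success: 244×262/827 = 77.301
  Control, Partial: 244×331/827 = 97.659
  Control, Failure: 244×234/827 = 69.040
Contributions (O − E)²/E:
  (165 − 184.699)²/184.699 = 2.1010
  (236 − 233.341)²/233.341 = 0.0303
  (182 − 164.960)²/164.960 = 1.7602
  (97 − 77.301)²/77.301 = 5.0200
  (95 − 97.659)²/97.659 = 0.0724
  (52 − 69.040)²/69.040 = 4.2057
χ² = 2.1010 + 0.0303 + 1.7602 + 5.0200 + 0.0724 + 4.2057 = 13.19
df = (2−1)(3−1) = 2. Since 13.19 > 5.991, reject the null hypothesis of independence at α = 0.05.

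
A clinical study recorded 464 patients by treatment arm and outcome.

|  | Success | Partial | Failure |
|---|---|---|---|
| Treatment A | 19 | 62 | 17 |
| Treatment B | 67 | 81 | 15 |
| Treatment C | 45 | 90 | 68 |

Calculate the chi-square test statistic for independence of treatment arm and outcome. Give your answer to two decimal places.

Row totals: 98, 163, 203. Column totals: 131, 233, 100. Grand total N = 464.
Expected counts (row total × column total / N):
  Treatment A, Success: 98×131/464 = 27.6681
  Treatment A, Partial: 98×233/464 = 49.2112
  Treatment A, Failure: 98×100/464 = 21.1207
  Treatment B, Success: 163×131/464 = 46.0194
  Treatment B, Partial: 163×233/464 = 81.8513
  Treatment B, Failure: 163×100/464 = 35.1293
  Treatment C, Success: 203×131/464 = 57.3125
  Treatment C, Partial: 203×233/464 = 101.9375
  Treatment C, Failure: 203×100/464 = 43.7500
Contributions (O − E)²/E:
  (19 − 27.6681)²/27.6681 = 2.7156
  (62 − 49.2112)²/49.2112 = 3.3235
  (17 − 21.1207)²/21.1207 = 0.8040
  (67 − 46.0194)²/46.0194 = 9.5652
  (81 − 81.8513)²/81.8513 = 0.0089
  (15 − 35.1293)²/35.1293 = 11.5342
  (45 − 57.3125)²/57.3125 = 2.6451
  (90 − 101.9375)²/101.9375 = 1.3980
  (68 − 43.7500)²/43.7500 = 13.4414
χ² = 2.7156 + 3.3235 + 0.8040 + 9.5652 + 0.0089 + 11.5342 + 2.6451 + 1.3980 + 13.4414 = 45.44

45.44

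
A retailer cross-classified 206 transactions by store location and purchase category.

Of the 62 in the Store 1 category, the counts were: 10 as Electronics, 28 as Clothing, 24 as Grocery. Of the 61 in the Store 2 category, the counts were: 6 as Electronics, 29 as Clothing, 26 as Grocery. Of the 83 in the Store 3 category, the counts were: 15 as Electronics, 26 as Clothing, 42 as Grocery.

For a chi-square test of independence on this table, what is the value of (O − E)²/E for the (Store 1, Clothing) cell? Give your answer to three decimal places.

0.365

Row total (Store 1) = 62; column total (Clothing) = 83; N = 206.
Expected count E = 62 × 83 / 206 = 24.9806.
Contribution = (O − E)²/E = (28 − 24.9806)² / 24.9806 = 0.365.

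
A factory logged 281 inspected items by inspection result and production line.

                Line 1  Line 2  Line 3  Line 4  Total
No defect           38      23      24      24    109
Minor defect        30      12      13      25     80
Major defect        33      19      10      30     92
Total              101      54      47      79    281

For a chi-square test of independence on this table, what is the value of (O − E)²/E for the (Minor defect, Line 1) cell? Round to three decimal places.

Row total (Minor defect) = 80; column total (Line 1) = 101; N = 281.
Expected count E = 80 × 101 / 281 = 28.7544.
Contribution = (O − E)²/E = (30 − 28.7544)² / 28.7544 = 0.054.

0.054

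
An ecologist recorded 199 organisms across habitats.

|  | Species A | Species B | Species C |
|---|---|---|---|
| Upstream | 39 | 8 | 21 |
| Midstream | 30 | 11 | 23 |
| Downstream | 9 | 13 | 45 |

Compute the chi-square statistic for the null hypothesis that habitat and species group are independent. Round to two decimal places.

Row totals: 68, 64, 67. Column totals: 78, 32, 89. Grand total N = 199.
Expected counts (row total × column total / N):
  Upstream, Species A: 68×78/199 = 26.653
  Upstream, Species B: 68×32/199 = 10.935
  Upstream, Species C: 68×89/199 = 30.412
  Midstream, Species A: 64×78/199 = 25.085
  Midstream, Species B: 64×32/199 = 10.291
  Midstream, Species C: 64×89/199 = 28.623
  Downstream, Species A: 67×78/199 = 26.261
  Downstream, Species B: 67×32/199 = 10.774
  Downstream, Species C: 67×89/199 = 29.965
Contributions (O − E)²/E:
  (39 − 26.653)²/26.653 = 5.7197
  (8 − 10.935)²/10.935 = 0.7878
  (21 − 30.412)²/30.412 = 2.9129
  (30 − 25.085)²/25.085 = 0.9630
  (11 − 10.291)²/10.291 = 0.0488
  (23 − 28.623)²/28.623 = 1.1046
  (9 − 26.261)²/26.261 = 11.3454
  (13 − 10.774)²/10.774 = 0.4599
  (45 − 29.965)²/29.965 = 7.5438
χ² = 5.7197 + 0.7878 + 2.9129 + 0.9630 + 0.0488 + 1.1046 + 11.3454 + 0.4599 + 7.5438 = 30.89

30.89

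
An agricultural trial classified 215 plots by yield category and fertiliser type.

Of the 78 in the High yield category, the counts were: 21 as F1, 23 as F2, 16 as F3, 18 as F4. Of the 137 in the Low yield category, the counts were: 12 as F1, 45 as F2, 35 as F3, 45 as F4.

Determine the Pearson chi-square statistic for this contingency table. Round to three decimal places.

13.011

Row totals: 78, 137. Column totals: 33, 68, 51, 63. Grand total N = 215.
Expected counts (row total × column total / N):
  High yield, F1: 78×33/215 = 11.9721
  High yield, F2: 78×68/215 = 24.6698
  High yield, F3: 78×51/215 = 18.5023
  High yield, F4: 78×63/215 = 22.8558
  Low yield, F1: 137×33/215 = 21.0279
  Low yield, F2: 137×68/215 = 43.3302
  Low yield, F3: 137×51/215 = 32.4977
  Low yield, F4: 137×63/215 = 40.1442
Contributions (O − E)²/E:
  (21 − 11.9721)²/11.9721 = 6.8077
  (23 − 24.6698)²/24.6698 = 0.1130
  (16 − 18.5023)²/18.5023 = 0.3384
  (18 − 22.8558)²/22.8558 = 1.0316
  (12 − 21.0279)²/21.0279 = 3.8759
  (45 − 43.3302)²/43.3302 = 0.0643
  (35 − 32.4977)²/32.4977 = 0.1927
  (45 − 40.1442)²/40.1442 = 0.5874
χ² = 6.8077 + 0.1130 + 0.3384 + 1.0316 + 3.8759 + 0.0643 + 0.1927 + 0.5874 = 13.011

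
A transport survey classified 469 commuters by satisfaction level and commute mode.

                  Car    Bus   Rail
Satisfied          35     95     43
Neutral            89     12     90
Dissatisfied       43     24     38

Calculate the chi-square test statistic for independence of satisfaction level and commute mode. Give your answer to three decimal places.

Row totals: 173, 191, 105. Column totals: 167, 131, 171. Grand total N = 469.
Expected counts (row total × column total / N):
  Satisfied, Car: 173×167/469 = 61.6013
  Satisfied, Bus: 173×131/469 = 48.3220
  Satisfied, Rail: 173×171/469 = 63.0768
  Neutral, Car: 191×167/469 = 68.0107
  Neutral, Bus: 191×131/469 = 53.3497
  Neutral, Rail: 191×171/469 = 69.6397
  Dissatisfied, Car: 105×167/469 = 37.3881
  Dissatisfied, Bus: 105×131/469 = 29.3284
  Dissatisfied, Rail: 105×171/469 = 38.2836
Contributions (O − E)²/E:
  (35 − 61.6013)²/61.6013 = 11.4872
  (95 − 48.3220)²/48.3220 = 45.0899
  (43 − 63.0768)²/63.0768 = 6.3903
  (89 − 68.0107)²/68.0107 = 6.4777
  (12 − 53.3497)²/53.3497 = 32.0489
  (90 − 69.6397)²/69.6397 = 5.9527
  (43 − 37.3881)²/37.3881 = 0.8423
  (24 − 29.3284)²/29.3284 = 0.9681
  (38 − 38.2836)²/38.2836 = 0.0021
χ² = 11.4872 + 45.0899 + 6.3903 + 6.4777 + 32.0489 + 5.9527 + 0.8423 + 0.9681 + 0.0021 = 109.259

109.259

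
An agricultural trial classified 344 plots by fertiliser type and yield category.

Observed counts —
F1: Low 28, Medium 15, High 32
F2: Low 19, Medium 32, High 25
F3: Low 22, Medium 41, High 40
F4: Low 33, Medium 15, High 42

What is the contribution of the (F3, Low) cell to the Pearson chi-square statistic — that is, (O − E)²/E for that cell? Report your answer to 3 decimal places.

2.388

Row total (F3) = 103; column total (Low) = 102; N = 344.
Expected count E = 103 × 102 / 344 = 30.5407.
Contribution = (O − E)²/E = (22 − 30.5407)² / 30.5407 = 2.388.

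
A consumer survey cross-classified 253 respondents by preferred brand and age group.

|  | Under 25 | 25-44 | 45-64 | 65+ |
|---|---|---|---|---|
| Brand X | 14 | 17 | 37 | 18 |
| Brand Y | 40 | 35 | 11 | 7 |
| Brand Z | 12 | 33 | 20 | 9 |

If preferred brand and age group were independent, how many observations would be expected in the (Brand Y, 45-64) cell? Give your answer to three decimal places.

Row total (Brand Y) = 93; column total (45-64) = 68; grand total N = 253.
Expected count = (row total × column total) / N = 93 × 68 / 253 = 24.996.

24.996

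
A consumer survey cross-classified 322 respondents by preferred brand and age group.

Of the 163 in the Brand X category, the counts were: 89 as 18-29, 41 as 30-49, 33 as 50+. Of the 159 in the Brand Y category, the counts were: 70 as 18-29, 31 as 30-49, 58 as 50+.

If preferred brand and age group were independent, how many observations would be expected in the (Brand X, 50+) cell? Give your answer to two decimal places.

46.07

Row total (Brand X) = 163; column total (50+) = 91; grand total N = 322.
Expected count = (row total × column total) / N = 163 × 91 / 322 = 46.07.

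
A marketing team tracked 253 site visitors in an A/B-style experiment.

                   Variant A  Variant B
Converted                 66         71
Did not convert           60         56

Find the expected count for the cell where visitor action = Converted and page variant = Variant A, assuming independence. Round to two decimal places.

68.23

Row total (Converted) = 137; column total (Variant A) = 126; grand total N = 253.
Expected count = (row total × column total) / N = 137 × 126 / 253 = 68.23.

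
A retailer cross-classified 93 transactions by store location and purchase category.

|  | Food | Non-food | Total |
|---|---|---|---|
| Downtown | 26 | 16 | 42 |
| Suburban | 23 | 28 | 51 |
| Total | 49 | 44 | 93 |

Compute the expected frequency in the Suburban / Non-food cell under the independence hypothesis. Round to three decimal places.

Row total (Suburban) = 51; column total (Non-food) = 44; grand total N = 93.
Expected count = (row total × column total) / N = 51 × 44 / 93 = 24.129.

24.129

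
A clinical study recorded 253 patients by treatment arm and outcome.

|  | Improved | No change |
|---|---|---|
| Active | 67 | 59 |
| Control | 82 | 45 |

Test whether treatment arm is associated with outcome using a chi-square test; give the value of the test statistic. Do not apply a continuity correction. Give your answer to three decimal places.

3.391

Row totals: 126, 127. Column totals: 149, 104. Grand total N = 253.
Expected counts (row total × column total / N):
  Active, Improved: 126×149/253 = 74.2055
  Active, No change: 126×104/253 = 51.7945
  Control, Improved: 127×149/253 = 74.7945
  Control, No change: 127×104/253 = 52.2055
Contributions (O − E)²/E:
  (67 − 74.2055)²/74.2055 = 0.6997
  (59 − 51.7945)²/51.7945 = 1.0024
  (82 − 74.7945)²/74.7945 = 0.6942
  (45 − 52.2055)²/52.2055 = 0.9945
χ² = 0.6997 + 1.0024 + 0.6942 + 0.9945 = 3.391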